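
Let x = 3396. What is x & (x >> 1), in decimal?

x = 110101000100 = 3396
x>>1 = 011010100010
AND  = 010000000000 = 1024
(x & (x >> 1) has a 1 wherever x has two consecutive 1 bits.)

1024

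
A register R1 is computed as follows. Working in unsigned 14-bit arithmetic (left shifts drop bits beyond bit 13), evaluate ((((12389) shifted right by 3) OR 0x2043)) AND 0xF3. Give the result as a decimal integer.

67

12389 = 11000001100101
→ shifted right by 3 → 00011000001100 = 1548
0x2043 = 10000001000011
→ OR → 10011001001111 = 9807
0xF3 = 00000011110011
→ AND → 00000001000011 = 67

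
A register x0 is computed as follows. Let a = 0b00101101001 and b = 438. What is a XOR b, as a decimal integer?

a = 101101001
438 = 110110110
XOR → 011011111 = 223

223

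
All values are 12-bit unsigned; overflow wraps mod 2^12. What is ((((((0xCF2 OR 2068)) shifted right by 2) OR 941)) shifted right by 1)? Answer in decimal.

0xCF2 = 110011110010
2068 = 100000010100
→ OR → 110011110110 = 3318
→ shifted right by 2 → 001100111101 = 829
941 = 001110101101
→ OR → 001110111101 = 957
→ shifted right by 1 → 000111011110 = 478

478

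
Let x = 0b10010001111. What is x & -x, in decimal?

x = 10010001111 = 1167
-x (two's complement) = …01101110001
AND   = 00000000001 = 1
(x & -x isolates the lowest set bit of x.)

1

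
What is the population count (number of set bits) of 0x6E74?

9

0x6E74 = 110111001110100
Count the 1s: 1 + 1 + 1 + 1 + 1 + 1 + 1 + 1 + 1 = 9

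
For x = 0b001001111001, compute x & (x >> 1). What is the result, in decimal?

x = 1001111001 = 633
x>>1 = 0100111100
AND  = 0000111000 = 56
(x & (x >> 1) has a 1 wherever x has two consecutive 1 bits.)

56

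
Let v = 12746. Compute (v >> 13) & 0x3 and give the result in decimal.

1

v = 0011000111001010
Shift right by 13: 001
Mask low 2 bits: 01 = 1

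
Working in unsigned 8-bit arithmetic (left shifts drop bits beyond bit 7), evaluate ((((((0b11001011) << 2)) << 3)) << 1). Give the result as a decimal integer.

0b11001011 = 11001011
→ << 2 (mod 2^8) → 00101100 = 44
→ << 3 (mod 2^8) → 01100000 = 96
→ << 1 (mod 2^8) → 11000000 = 192

192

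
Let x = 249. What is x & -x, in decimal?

1

x = 11111001 = 249
-x (two's complement) = …00000111
AND   = 00000001 = 1
(x & -x isolates the lowest set bit of x.)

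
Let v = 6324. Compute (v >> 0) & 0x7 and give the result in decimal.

4

v = 01100010110100
Shift right by 0: 01100010110100
Mask low 3 bits: 100 = 4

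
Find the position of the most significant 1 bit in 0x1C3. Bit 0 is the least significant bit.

8

0x1C3 = 111000011
The topmost 1 is at position 8 (since 2^8 = 256 ≤ 451 < 512).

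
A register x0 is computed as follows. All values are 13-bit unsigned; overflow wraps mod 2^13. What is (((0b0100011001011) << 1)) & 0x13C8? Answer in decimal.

0b0100011001011 = 0100011001011
→ << 1 (mod 2^13) → 1000110010110 = 4502
0x13C8 = 1001111001000
→ & → 1000110000000 = 4480

4480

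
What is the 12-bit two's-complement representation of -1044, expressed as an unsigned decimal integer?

3052

1044 in 12 bits: 010000010100
Invert: 101111101011
Add 1:  101111101100 = 3052
(Check: 2^12 - 1044 = 4096 - 1044 = 3052.)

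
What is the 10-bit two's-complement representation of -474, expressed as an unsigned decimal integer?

474 in 10 bits: 0111011010
Invert: 1000100101
Add 1:  1000100110 = 550
(Check: 2^10 - 474 = 1024 - 474 = 550.)

550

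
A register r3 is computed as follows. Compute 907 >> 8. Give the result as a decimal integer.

907 = 1110001011
shift right by 8 → 0000000011 = 3
(equivalently, floor(907 / 256))

3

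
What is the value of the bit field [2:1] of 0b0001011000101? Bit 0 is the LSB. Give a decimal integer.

2

v = 0001011000101
Shift right by 1: 000101100010
Mask low 2 bits: 10 = 2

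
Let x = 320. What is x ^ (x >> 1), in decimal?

x = 101000000 = 320
x>>1 = 010100000
XOR  = 111100000 = 480
(x ^ (x >> 1) gives the standard binary-reflected Gray code of x.)

480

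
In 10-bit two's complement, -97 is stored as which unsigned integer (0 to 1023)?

927

97 in 10 bits: 0001100001
Invert: 1110011110
Add 1:  1110011111 = 927
(Check: 2^10 - 97 = 1024 - 97 = 927.)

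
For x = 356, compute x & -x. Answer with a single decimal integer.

4

x = 101100100 = 356
-x (two's complement) = …010011100
AND   = 000000100 = 4
(x & -x isolates the lowest set bit of x.)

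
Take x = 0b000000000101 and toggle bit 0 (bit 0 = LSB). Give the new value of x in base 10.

x = 000000000101
bit 0 is currently 1; toggle it via x ^ (1 << 0) = x ^ 1
→ 000000000100 = 4

4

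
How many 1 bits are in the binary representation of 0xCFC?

8

0xCFC = 110011111100
Count the 1s: 1 + 1 + 1 + 1 + 1 + 1 + 1 + 1 = 8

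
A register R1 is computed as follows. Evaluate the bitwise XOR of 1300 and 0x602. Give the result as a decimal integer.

1300 = 10100010100
0x602 = 11000000010
XOR → 01100010110 = 790

790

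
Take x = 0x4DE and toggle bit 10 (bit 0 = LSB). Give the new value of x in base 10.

x = 010011011110
bit 10 is currently 1; toggle it via x ^ (1 << 10) = x ^ 1024
→ 000011011110 = 222

222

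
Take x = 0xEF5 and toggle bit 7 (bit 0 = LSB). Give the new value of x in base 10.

x = 111011110101
bit 7 is currently 1; toggle it via x ^ (1 << 7) = x ^ 128
→ 111001110101 = 3701

3701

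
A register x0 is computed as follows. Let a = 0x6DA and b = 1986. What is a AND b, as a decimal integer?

0x6DA = 11011011010
1986 = 11111000010
AND → 11011000010 = 1730

1730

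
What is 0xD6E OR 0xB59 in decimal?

0xD6E = 110101101110
0xB59 = 101101011001
 OR → 111101111111 = 3967

3967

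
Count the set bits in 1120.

3

1120 = 10001100000
Count the 1s: 1 + 1 + 1 = 3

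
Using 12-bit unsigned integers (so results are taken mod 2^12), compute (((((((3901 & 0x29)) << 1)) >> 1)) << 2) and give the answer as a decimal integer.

164

3901 = 111100111101
0x29 = 000000101001
→ & → 000000101001 = 41
→ << 1 (mod 2^12) → 000001010010 = 82
→ >> 1 → 000000101001 = 41
→ << 2 (mod 2^12) → 000010100100 = 164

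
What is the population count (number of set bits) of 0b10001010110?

5

n = 10001010110
Count the 1s: 1 + 1 + 1 + 1 + 1 = 5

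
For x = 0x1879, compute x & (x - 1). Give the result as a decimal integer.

x = 1100001111001 = 6265
x - 1 = 1100001111000
AND   = 1100001111000 = 6264
(x & (x - 1) clears the lowest set bit of x.)

6264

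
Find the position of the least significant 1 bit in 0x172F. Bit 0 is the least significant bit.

0x172F = 1011100101111
Trailing zeros: 0, so the lowest set bit is bit 0 (value 1).

0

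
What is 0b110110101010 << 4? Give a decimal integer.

x = 0000110110101010
shift left by 4 → 1101101010100000 = 55968
(equivalently, 3498 × 2^4 = 3498 × 16)

55968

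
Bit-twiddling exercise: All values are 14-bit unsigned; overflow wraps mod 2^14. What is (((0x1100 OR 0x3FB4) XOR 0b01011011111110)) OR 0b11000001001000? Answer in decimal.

14666

0x1100 = 01000100000000
0x3FB4 = 11111110110100
→ OR → 11111110110100 = 16308
0b01011011111110 = 01011011111110
→ XOR → 10100101001010 = 10570
0b11000001001000 = 11000001001000
→ OR → 11100101001010 = 14666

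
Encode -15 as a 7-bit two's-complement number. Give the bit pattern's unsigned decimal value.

113

15 in 7 bits: 0001111
Invert: 1110000
Add 1:  1110001 = 113
(Check: 2^7 - 15 = 128 - 15 = 113.)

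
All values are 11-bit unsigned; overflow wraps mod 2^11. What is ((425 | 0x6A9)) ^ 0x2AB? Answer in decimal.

425 = 00110101001
0x6A9 = 11010101001
→ | → 11110101001 = 1961
0x2AB = 01010101011
→ ^ → 10100000010 = 1282

1282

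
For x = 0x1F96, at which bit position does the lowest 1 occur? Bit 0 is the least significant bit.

1

0x1F96 = 1111110010110
Trailing zeros: 1, so the lowest set bit is bit 1 (value 2).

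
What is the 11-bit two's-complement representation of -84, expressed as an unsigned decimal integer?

1964

84 in 11 bits: 00001010100
Invert: 11110101011
Add 1:  11110101100 = 1964
(Check: 2^11 - 84 = 2048 - 84 = 1964.)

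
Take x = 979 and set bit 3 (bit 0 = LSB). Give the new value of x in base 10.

x = 01111010011
bit 3 is currently 0; set it via x | (1 << 3) = x | 8
→ 01111011011 = 987

987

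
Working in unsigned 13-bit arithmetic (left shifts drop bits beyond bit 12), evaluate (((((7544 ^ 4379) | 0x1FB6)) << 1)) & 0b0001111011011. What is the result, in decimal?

970

7544 = 1110101111000
4379 = 1000100011011
→ ^ → 0110001100011 = 3171
0x1FB6 = 1111110110110
→ | → 1111111110111 = 8183
→ << 1 (mod 2^13) → 1111111101110 = 8174
0b0001111011011 = 0001111011011
→ & → 0001111001010 = 970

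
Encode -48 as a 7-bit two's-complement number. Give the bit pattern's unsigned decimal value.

80

48 in 7 bits: 0110000
Invert: 1001111
Add 1:  1010000 = 80
(Check: 2^7 - 48 = 128 - 48 = 80.)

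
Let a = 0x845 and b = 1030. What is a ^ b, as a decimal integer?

0x845 = 100001000101
1030 = 010000000110
XOR → 110001000011 = 3139

3139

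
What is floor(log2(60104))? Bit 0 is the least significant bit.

15

60104 = 1110101011001000
The topmost 1 is at position 15 (since 2^15 = 32768 ≤ 60104 < 65536).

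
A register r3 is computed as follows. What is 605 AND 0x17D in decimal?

605 = 1001011101
0x17D = 0101111101
AND → 0001011101 = 93

93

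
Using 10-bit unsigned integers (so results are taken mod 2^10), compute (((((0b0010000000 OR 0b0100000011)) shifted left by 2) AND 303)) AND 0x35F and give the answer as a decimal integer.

12

0b0010000000 = 0010000000
0b0100000011 = 0100000011
→ OR → 0110000011 = 387
→ shifted left by 2 (mod 2^10) → 1000001100 = 524
303 = 0100101111
→ AND → 0000001100 = 12
0x35F = 1101011111
→ AND → 0000001100 = 12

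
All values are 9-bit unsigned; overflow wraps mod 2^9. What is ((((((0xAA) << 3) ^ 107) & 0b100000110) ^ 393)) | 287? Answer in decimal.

415

0xAA = 010101010
→ << 3 (mod 2^9) → 101010000 = 336
107 = 001101011
→ ^ → 100111011 = 315
0b100000110 = 100000110
→ & → 100000010 = 258
393 = 110001001
→ ^ → 010001011 = 139
287 = 100011111
→ | → 110011111 = 415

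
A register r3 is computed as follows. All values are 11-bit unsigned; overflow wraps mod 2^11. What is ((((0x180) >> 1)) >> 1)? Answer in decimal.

96

0x180 = 00110000000
→ >> 1 → 00011000000 = 192
→ >> 1 → 00001100000 = 96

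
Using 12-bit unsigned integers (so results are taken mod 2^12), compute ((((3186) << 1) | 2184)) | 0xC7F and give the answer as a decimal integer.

3186 = 110001110010
→ << 1 (mod 2^12) → 100011100100 = 2276
2184 = 100010001000
→ | → 100011101100 = 2284
0xC7F = 110001111111
→ | → 110011111111 = 3327

3327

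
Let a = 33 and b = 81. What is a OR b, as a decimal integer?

113

33 = 0100001
81 = 1010001
 OR → 1110001 = 113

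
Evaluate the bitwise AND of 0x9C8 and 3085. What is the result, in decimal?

0x9C8 = 100111001000
3085 = 110000001101
AND → 100000001000 = 2056

2056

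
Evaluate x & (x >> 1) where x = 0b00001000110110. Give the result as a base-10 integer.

x = 1000110110 = 566
x>>1 = 0100011011
AND  = 0000010010 = 18
(x & (x >> 1) has a 1 wherever x has two consecutive 1 bits.)

18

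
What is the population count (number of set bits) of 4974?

4974 = 1001101101110
Count the 1s: 1 + 1 + 1 + 1 + 1 + 1 + 1 + 1 = 8

8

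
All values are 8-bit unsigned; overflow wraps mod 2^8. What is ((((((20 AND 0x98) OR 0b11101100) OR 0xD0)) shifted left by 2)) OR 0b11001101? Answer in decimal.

253

20 = 00010100
0x98 = 10011000
→ AND → 00010000 = 16
0b11101100 = 11101100
→ OR → 11111100 = 252
0xD0 = 11010000
→ OR → 11111100 = 252
→ shifted left by 2 (mod 2^8) → 11110000 = 240
0b11001101 = 11001101
→ OR → 11111101 = 253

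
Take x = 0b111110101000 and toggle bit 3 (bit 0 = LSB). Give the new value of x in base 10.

4000

x = 111110101000
bit 3 is currently 1; toggle it via x ^ (1 << 3) = x ^ 8
→ 111110100000 = 4000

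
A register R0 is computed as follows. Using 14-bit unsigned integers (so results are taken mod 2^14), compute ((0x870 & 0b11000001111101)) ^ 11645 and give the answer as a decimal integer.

11533

0x870 = 00100001110000
0b11000001111101 = 11000001111101
→ & → 00000001110000 = 112
11645 = 10110101111101
→ ^ → 10110100001101 = 11533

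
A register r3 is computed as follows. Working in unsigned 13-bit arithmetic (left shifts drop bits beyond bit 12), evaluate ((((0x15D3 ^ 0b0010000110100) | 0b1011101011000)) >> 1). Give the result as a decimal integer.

3071

0x15D3 = 1010111010011
0b0010000110100 = 0010000110100
→ ^ → 1000111100111 = 4583
0b1011101011000 = 1011101011000
→ | → 1011111111111 = 6143
→ >> 1 → 0101111111111 = 3071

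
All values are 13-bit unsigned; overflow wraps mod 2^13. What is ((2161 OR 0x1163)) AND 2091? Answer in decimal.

2161 = 0100001110001
0x1163 = 1000101100011
→ OR → 1100101110011 = 6515
2091 = 0100000101011
→ AND → 0100000100011 = 2083

2083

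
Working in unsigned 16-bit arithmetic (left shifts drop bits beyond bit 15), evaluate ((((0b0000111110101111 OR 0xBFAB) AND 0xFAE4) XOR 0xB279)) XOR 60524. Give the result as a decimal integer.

0b0000111110101111 = 0000111110101111
0xBFAB = 1011111110101011
→ OR → 1011111110101111 = 49071
0xFAE4 = 1111101011100100
→ AND → 1011101010100100 = 47780
0xB279 = 1011001001111001
→ XOR → 0000100011011101 = 2269
60524 = 1110110001101100
→ XOR → 1110010010110001 = 58545

58545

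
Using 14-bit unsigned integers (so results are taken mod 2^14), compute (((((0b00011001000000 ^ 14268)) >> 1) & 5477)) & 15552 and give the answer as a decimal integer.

4160

0b00011001000000 = 00011001000000
14268 = 11011110111100
→ ^ → 11000111111100 = 12796
→ >> 1 → 01100011111110 = 6398
5477 = 01010101100101
→ & → 01000001100100 = 4196
15552 = 11110011000000
→ & → 01000001000000 = 4160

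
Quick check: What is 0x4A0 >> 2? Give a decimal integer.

296

0x4A0 = 10010100000
shift right by 2 → 00100101000 = 296
(equivalently, floor(1184 / 4))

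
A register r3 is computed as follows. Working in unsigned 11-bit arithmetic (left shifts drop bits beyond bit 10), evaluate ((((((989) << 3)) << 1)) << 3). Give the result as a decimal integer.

989 = 01111011101
→ << 3 (mod 2^11) → 11011101000 = 1768
→ << 1 (mod 2^11) → 10111010000 = 1488
→ << 3 (mod 2^11) → 11010000000 = 1664

1664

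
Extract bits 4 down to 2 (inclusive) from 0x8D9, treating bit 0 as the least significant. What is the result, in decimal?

v = 100011011001
Shift right by 2: 1000110110
Mask low 3 bits: 110 = 6

6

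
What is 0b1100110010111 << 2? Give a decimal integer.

x = 001100110010111
shift left by 2 → 110011001011100 = 26204
(equivalently, 6551 × 2^2 = 6551 × 4)

26204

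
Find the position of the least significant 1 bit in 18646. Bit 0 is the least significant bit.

18646 = 100100011010110
Trailing zeros: 1, so the lowest set bit is bit 1 (value 2).

1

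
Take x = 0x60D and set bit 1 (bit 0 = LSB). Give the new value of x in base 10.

x = 11000001101
bit 1 is currently 0; set it via x | (1 << 1) = x | 2
→ 11000001111 = 1551

1551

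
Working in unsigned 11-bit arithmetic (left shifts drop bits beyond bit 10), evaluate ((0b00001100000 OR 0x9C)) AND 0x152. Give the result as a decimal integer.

0b00001100000 = 00001100000
0x9C = 00010011100
→ OR → 00011111100 = 252
0x152 = 00101010010
→ AND → 00001010000 = 80

80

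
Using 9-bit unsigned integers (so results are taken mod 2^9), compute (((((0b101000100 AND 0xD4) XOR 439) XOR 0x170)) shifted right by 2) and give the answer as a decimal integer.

0b101000100 = 101000100
0xD4 = 011010100
→ AND → 001000100 = 68
439 = 110110111
→ XOR → 111110011 = 499
0x170 = 101110000
→ XOR → 010000011 = 131
→ shifted right by 2 → 000100000 = 32

32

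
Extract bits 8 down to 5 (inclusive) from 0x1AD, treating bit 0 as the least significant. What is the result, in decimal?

v = 110101101
Shift right by 5: 1101
Mask low 4 bits: 1101 = 13

13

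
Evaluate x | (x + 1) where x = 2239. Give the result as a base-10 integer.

x = 100010111111 = 2239
x + 1 = 100011000000
OR    = 100011111111 = 2303
(x | (x + 1) sets the lowest cleared bit.)

2303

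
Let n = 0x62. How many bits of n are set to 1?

3

0x62 = 1100010
Count the 1s: 1 + 1 + 1 = 3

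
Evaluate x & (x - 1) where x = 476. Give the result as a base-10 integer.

472

x = 111011100 = 476
x - 1 = 111011011
AND   = 111011000 = 472
(x & (x - 1) clears the lowest set bit of x.)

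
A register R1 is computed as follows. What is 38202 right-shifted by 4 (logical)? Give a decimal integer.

2387

38202 = 1001010100111010
shift right by 4 → 0000100101010011 = 2387
(equivalently, floor(38202 / 16))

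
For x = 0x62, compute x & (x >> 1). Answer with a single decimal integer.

x = 1100010 = 98
x>>1 = 0110001
AND  = 0100000 = 32
(x & (x >> 1) has a 1 wherever x has two consecutive 1 bits.)

32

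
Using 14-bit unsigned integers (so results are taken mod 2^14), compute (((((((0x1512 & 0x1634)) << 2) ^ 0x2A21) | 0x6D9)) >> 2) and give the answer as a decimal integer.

4030

0x1512 = 01010100010010
0x1634 = 01011000110100
→ & → 01010000010000 = 5136
→ << 2 (mod 2^14) → 01000001000000 = 4160
0x2A21 = 10101000100001
→ ^ → 11101001100001 = 14945
0x6D9 = 00011011011001
→ | → 11111011111001 = 16121
→ >> 2 → 00111110111110 = 4030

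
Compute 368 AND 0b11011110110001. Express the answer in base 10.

368 = 00000101110000
b = 11011110110001
AND → 00000100110000 = 304

304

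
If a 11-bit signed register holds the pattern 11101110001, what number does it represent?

pattern = 11101110001 (MSB is 1 ⇒ negative)
Invert: 00010001110, add 1 → 00010001111 = 143, so the value is -143.
(Equivalently: 1905 - 2^11 = 1905 - 2048 = -143.)

-143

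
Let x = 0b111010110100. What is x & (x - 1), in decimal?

3760

x = 111010110100 = 3764
x - 1 = 111010110011
AND   = 111010110000 = 3760
(x & (x - 1) clears the lowest set bit of x.)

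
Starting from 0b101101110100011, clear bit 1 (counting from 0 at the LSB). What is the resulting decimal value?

x = 101101110100011
bit 1 is currently 1; clear it via x & ~(1 << 1) = x & ~2
→ 101101110100001 = 23457

23457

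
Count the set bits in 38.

3

38 = 100110
Count the 1s: 1 + 1 + 1 = 3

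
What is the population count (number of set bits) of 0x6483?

0x6483 = 110010010000011
Count the 1s: 1 + 1 + 1 + 1 + 1 + 1 = 6

6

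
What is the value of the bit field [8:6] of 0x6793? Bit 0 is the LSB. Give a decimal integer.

v = 110011110010011
Shift right by 6: 110011110
Mask low 3 bits: 110 = 6

6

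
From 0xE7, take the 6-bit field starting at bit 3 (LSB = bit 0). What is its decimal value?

28

v = 0011100111
Shift right by 3: 0011100
Mask low 6 bits: 011100 = 28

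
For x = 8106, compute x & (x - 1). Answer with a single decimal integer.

x = 1111110101010 = 8106
x - 1 = 1111110101001
AND   = 1111110101000 = 8104
(x & (x - 1) clears the lowest set bit of x.)

8104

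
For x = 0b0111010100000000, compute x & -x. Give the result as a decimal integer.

x = 111010100000000 = 29952
-x (two's complement) = …000101100000000
AND   = 000000100000000 = 256
(x & -x isolates the lowest set bit of x.)

256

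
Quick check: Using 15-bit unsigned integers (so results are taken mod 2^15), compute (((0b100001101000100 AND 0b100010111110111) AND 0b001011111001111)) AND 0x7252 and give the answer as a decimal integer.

64

0b100001101000100 = 100001101000100
0b100010111110111 = 100010111110111
→ AND → 100000101000100 = 16708
0b001011111001111 = 001011111001111
→ AND → 000000101000100 = 324
0x7252 = 111001001010010
→ AND → 000000001000000 = 64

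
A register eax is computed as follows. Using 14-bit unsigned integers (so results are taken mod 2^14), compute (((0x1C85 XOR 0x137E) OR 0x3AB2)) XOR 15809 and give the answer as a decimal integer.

570

0x1C85 = 01110010000101
0x137E = 01001101111110
→ XOR → 00111111111011 = 4091
0x3AB2 = 11101010110010
→ OR → 11111111111011 = 16379
15809 = 11110111000001
→ XOR → 00001000111010 = 570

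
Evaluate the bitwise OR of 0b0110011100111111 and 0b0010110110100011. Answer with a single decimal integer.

28607

a = 110011100111111
b = 010110110100011
 OR → 110111110111111 = 28607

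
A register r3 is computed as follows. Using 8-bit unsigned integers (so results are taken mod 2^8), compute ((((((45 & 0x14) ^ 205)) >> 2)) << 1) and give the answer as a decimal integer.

45 = 00101101
0x14 = 00010100
→ & → 00000100 = 4
205 = 11001101
→ ^ → 11001001 = 201
→ >> 2 → 00110010 = 50
→ << 1 (mod 2^8) → 01100100 = 100

100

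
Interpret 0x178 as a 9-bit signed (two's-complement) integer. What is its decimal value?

pattern = 101111000 (MSB is 1 ⇒ negative)
Invert: 010000111, add 1 → 010001000 = 136, so the value is -136.
(Equivalently: 376 - 2^9 = 376 - 512 = -136.)

-136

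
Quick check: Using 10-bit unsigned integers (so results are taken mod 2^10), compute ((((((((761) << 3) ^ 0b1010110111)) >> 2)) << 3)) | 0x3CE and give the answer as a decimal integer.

1022

761 = 1011111001
→ << 3 (mod 2^10) → 1111001000 = 968
0b1010110111 = 1010110111
→ ^ → 0101111111 = 383
→ >> 2 → 0001011111 = 95
→ << 3 (mod 2^10) → 1011111000 = 760
0x3CE = 1111001110
→ | → 1111111110 = 1022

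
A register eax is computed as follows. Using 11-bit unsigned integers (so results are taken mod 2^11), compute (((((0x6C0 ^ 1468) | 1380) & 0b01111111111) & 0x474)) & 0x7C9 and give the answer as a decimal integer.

0x6C0 = 11011000000
1468 = 10110111100
→ ^ → 01101111100 = 892
1380 = 10101100100
→ | → 11101111100 = 1916
0b01111111111 = 01111111111
→ & → 01101111100 = 892
0x474 = 10001110100
→ & → 00001110100 = 116
0x7C9 = 11111001001
→ & → 00001000000 = 64

64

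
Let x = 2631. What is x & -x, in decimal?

x = 101001000111 = 2631
-x (two's complement) = …010110111001
AND   = 000000000001 = 1
(x & -x isolates the lowest set bit of x.)

1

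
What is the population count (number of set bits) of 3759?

9

3759 = 111010101111
Count the 1s: 1 + 1 + 1 + 1 + 1 + 1 + 1 + 1 + 1 = 9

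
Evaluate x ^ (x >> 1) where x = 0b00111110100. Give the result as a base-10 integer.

270

x = 111110100 = 500
x>>1 = 011111010
XOR  = 100001110 = 270
(x ^ (x >> 1) gives the standard binary-reflected Gray code of x.)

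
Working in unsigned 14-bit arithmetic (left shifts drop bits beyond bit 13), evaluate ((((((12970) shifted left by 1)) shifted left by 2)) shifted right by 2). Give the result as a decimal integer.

12970 = 11001010101010
→ shifted left by 1 (mod 2^14) → 10010101010100 = 9556
→ shifted left by 2 (mod 2^14) → 01010101010000 = 5456
→ shifted right by 2 → 00010101010100 = 1364

1364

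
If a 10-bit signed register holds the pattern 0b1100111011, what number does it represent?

-197

pattern = 1100111011 (MSB is 1 ⇒ negative)
Invert: 0011000100, add 1 → 0011000101 = 197, so the value is -197.
(Equivalently: 827 - 2^10 = 827 - 1024 = -197.)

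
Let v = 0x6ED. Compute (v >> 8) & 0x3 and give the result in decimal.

2

v = 11011101101
Shift right by 8: 110
Mask low 2 bits: 10 = 2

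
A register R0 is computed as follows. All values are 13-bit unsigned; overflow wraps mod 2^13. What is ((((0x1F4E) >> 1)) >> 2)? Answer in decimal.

0x1F4E = 1111101001110
→ >> 1 → 0111110100111 = 4007
→ >> 2 → 0001111101001 = 1001

1001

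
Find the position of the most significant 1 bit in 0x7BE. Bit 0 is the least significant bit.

10

0x7BE = 11110111110
The topmost 1 is at position 10 (since 2^10 = 1024 ≤ 1982 < 2048).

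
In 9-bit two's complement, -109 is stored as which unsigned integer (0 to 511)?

109 in 9 bits: 001101101
Invert: 110010010
Add 1:  110010011 = 403
(Check: 2^9 - 109 = 512 - 109 = 403.)

403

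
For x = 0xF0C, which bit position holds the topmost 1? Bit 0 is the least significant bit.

11

0xF0C = 111100001100
The topmost 1 is at position 11 (since 2^11 = 2048 ≤ 3852 < 4096).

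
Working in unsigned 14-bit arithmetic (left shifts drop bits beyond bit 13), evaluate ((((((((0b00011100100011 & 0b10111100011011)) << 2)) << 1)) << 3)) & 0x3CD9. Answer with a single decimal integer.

192

0b00011100100011 = 00011100100011
0b10111100011011 = 10111100011011
→ & → 00011100000011 = 1795
→ << 2 (mod 2^14) → 01110000001100 = 7180
→ << 1 (mod 2^14) → 11100000011000 = 14360
→ << 3 (mod 2^14) → 00000011000000 = 192
0x3CD9 = 11110011011001
→ & → 00000011000000 = 192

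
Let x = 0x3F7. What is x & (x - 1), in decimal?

1014

x = 1111110111 = 1015
x - 1 = 1111110110
AND   = 1111110110 = 1014
(x & (x - 1) clears the lowest set bit of x.)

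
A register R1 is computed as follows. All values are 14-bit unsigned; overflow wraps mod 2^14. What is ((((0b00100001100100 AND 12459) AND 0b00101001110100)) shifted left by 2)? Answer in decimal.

0b00100001100100 = 00100001100100
12459 = 11000010101011
→ AND → 00000000100000 = 32
0b00101001110100 = 00101001110100
→ AND → 00000000100000 = 32
→ shifted left by 2 (mod 2^14) → 00000010000000 = 128

128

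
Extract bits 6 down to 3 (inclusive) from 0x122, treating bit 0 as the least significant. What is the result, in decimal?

4

v = 0100100010
Shift right by 3: 0100100
Mask low 4 bits: 0100 = 4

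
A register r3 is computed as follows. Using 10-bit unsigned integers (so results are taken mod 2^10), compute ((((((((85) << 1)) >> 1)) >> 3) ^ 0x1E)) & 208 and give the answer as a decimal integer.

16

85 = 0001010101
→ << 1 (mod 2^10) → 0010101010 = 170
→ >> 1 → 0001010101 = 85
→ >> 3 → 0000001010 = 10
0x1E = 0000011110
→ ^ → 0000010100 = 20
208 = 0011010000
→ & → 0000010000 = 16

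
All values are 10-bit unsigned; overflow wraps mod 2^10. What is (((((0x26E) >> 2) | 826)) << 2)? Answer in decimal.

748

0x26E = 1001101110
→ >> 2 → 0010011011 = 155
826 = 1100111010
→ | → 1110111011 = 955
→ << 2 (mod 2^10) → 1011101100 = 748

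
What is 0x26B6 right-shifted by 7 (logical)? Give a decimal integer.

0x26B6 = 10011010110110
shift right by 7 → 00000001001101 = 77
(equivalently, floor(9910 / 128))

77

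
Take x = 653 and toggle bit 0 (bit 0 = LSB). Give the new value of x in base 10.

652

x = 00001010001101
bit 0 is currently 1; toggle it via x ^ (1 << 0) = x ^ 1
→ 00001010001100 = 652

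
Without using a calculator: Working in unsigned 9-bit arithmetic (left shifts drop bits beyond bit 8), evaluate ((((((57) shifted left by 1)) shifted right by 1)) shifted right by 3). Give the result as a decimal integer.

7

57 = 000111001
→ shifted left by 1 (mod 2^9) → 001110010 = 114
→ shifted right by 1 → 000111001 = 57
→ shifted right by 3 → 000000111 = 7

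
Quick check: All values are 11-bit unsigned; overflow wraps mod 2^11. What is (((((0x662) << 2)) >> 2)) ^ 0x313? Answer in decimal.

0x662 = 11001100010
→ << 2 (mod 2^11) → 00110001000 = 392
→ >> 2 → 00001100010 = 98
0x313 = 01100010011
→ ^ → 01101110001 = 881

881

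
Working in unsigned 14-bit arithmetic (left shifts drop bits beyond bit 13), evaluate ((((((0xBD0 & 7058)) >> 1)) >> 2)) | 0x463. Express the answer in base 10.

0xBD0 = 00101111010000
7058 = 01101110010010
→ & → 00101110010000 = 2960
→ >> 1 → 00010111001000 = 1480
→ >> 2 → 00000101110010 = 370
0x463 = 00010001100011
→ | → 00010101110011 = 1395

1395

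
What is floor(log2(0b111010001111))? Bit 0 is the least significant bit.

11

0b111010001111 = 111010001111
The topmost 1 is at position 11 (since 2^11 = 2048 ≤ 3727 < 4096).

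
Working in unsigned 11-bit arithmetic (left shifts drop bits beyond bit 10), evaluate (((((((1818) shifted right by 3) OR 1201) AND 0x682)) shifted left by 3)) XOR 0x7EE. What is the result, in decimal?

1818 = 11100011010
→ shifted right by 3 → 00011100011 = 227
1201 = 10010110001
→ OR → 10011110011 = 1267
0x682 = 11010000010
→ AND → 10010000010 = 1154
→ shifted left by 3 (mod 2^11) → 10000010000 = 1040
0x7EE = 11111101110
→ XOR → 01111111110 = 1022

1022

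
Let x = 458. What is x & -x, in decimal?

x = 111001010 = 458
-x (two's complement) = …000110110
AND   = 000000010 = 2
(x & -x isolates the lowest set bit of x.)

2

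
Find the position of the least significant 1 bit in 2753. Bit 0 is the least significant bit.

0

2753 = 101011000001
Trailing zeros: 0, so the lowest set bit is bit 0 (value 1).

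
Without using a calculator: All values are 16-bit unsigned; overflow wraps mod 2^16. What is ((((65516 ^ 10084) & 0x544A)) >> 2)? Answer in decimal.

5122

65516 = 1111111111101100
10084 = 0010011101100100
→ ^ → 1101100010001000 = 55432
0x544A = 0101010001001010
→ & → 0101000000001000 = 20488
→ >> 2 → 0001010000000010 = 5122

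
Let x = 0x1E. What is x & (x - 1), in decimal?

28

x = 11110 = 30
x - 1 = 11101
AND   = 11100 = 28
(x & (x - 1) clears the lowest set bit of x.)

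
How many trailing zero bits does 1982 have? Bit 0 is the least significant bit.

1

1982 = 11110111110
Trailing zeros: 1, so the lowest set bit is bit 1 (value 2).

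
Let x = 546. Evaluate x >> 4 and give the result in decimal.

34

546 = 1000100010
shift right by 4 → 0000100010 = 34
(equivalently, floor(546 / 16))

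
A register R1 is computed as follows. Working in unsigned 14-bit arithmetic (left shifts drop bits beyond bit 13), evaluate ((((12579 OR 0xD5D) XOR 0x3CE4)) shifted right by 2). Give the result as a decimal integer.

102

12579 = 11000100100011
0xD5D = 00110101011101
→ OR → 11110101111111 = 15743
0x3CE4 = 11110011100100
→ XOR → 00000110011011 = 411
→ shifted right by 2 → 00000001100110 = 102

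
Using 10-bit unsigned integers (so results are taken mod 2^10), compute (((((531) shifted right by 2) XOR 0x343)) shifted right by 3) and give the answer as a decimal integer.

120

531 = 1000010011
→ shifted right by 2 → 0010000100 = 132
0x343 = 1101000011
→ XOR → 1111000111 = 967
→ shifted right by 3 → 0001111000 = 120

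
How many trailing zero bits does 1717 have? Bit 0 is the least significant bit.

0

1717 = 11010110101
Trailing zeros: 0, so the lowest set bit is bit 0 (value 1).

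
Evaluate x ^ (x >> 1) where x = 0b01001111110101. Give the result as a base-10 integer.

x = 1001111110101 = 5109
x>>1 = 0100111111010
XOR  = 1101000001111 = 6671
(x ^ (x >> 1) gives the standard binary-reflected Gray code of x.)

6671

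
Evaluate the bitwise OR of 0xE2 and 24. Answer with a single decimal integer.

250

0xE2 = 11100010
24 = 00011000
 OR → 11111010 = 250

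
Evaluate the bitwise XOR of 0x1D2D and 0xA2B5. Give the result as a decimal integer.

0x1D2D = 0001110100101101
0xA2B5 = 1010001010110101
XOR → 1011111110011000 = 49048

49048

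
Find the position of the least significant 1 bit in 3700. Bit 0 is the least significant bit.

2

3700 = 111001110100
Trailing zeros: 2, so the lowest set bit is bit 2 (value 4).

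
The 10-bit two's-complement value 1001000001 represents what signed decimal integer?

-447

pattern = 1001000001 (MSB is 1 ⇒ negative)
Invert: 0110111110, add 1 → 0110111111 = 447, so the value is -447.
(Equivalently: 577 - 2^10 = 577 - 1024 = -447.)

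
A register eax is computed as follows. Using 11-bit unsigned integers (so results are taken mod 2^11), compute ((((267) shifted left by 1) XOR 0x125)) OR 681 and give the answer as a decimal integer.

267 = 00100001011
→ shifted left by 1 (mod 2^11) → 01000010110 = 534
0x125 = 00100100101
→ XOR → 01100110011 = 819
681 = 01010101001
→ OR → 01110111011 = 955

955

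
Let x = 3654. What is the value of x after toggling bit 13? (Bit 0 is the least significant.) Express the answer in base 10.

x = 00111001000110
bit 13 is currently 0; toggle it via x ^ (1 << 13) = x ^ 8192
→ 10111001000110 = 11846

11846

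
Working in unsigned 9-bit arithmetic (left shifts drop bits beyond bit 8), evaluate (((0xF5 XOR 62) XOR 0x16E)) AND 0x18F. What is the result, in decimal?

389

0xF5 = 011110101
62 = 000111110
→ XOR → 011001011 = 203
0x16E = 101101110
→ XOR → 110100101 = 421
0x18F = 110001111
→ AND → 110000101 = 389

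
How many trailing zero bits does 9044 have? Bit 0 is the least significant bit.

2

9044 = 10001101010100
Trailing zeros: 2, so the lowest set bit is bit 2 (value 4).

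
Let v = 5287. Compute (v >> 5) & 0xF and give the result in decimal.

5

v = 1010010100111
Shift right by 5: 10100101
Mask low 4 bits: 0101 = 5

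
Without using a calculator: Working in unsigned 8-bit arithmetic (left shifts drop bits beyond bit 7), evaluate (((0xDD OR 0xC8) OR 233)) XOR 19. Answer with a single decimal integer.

238

0xDD = 11011101
0xC8 = 11001000
→ OR → 11011101 = 221
233 = 11101001
→ OR → 11111101 = 253
19 = 00010011
→ XOR → 11101110 = 238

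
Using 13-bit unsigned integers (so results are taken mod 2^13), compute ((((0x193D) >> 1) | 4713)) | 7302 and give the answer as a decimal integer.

7935

0x193D = 1100100111101
→ >> 1 → 0110010011110 = 3230
4713 = 1001001101001
→ | → 1111011111111 = 7935
7302 = 1110010000110
→ | → 1111011111111 = 7935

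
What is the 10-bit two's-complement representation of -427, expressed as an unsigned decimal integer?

597

427 in 10 bits: 0110101011
Invert: 1001010100
Add 1:  1001010101 = 597
(Check: 2^10 - 427 = 1024 - 427 = 597.)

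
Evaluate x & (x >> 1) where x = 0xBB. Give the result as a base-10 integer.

x = 10111011 = 187
x>>1 = 01011101
AND  = 00011001 = 25
(x & (x >> 1) has a 1 wherever x has two consecutive 1 bits.)

25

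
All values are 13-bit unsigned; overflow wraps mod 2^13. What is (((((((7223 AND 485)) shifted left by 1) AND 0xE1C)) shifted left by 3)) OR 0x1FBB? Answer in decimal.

7223 = 1110000110111
485 = 0000111100101
→ AND → 0000000100101 = 37
→ shifted left by 1 (mod 2^13) → 0000001001010 = 74
0xE1C = 0111000011100
→ AND → 0000000001000 = 8
→ shifted left by 3 (mod 2^13) → 0000001000000 = 64
0x1FBB = 1111110111011
→ OR → 1111111111011 = 8187

8187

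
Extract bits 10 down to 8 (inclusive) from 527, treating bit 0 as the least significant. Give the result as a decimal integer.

v = 01000001111
Shift right by 8: 010
Mask low 3 bits: 010 = 2

2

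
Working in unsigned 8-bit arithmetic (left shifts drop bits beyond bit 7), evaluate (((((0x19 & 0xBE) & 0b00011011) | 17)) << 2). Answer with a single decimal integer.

0x19 = 00011001
0xBE = 10111110
→ & → 00011000 = 24
0b00011011 = 00011011
→ & → 00011000 = 24
17 = 00010001
→ | → 00011001 = 25
→ << 2 (mod 2^8) → 01100100 = 100

100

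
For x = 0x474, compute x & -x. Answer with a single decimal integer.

4

x = 10001110100 = 1140
-x (two's complement) = …01110001100
AND   = 00000000100 = 4
(x & -x isolates the lowest set bit of x.)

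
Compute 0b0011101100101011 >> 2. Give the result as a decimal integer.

3786

x = 11101100101011
shift right by 2 → 00111011001010 = 3786
(equivalently, floor(15147 / 4))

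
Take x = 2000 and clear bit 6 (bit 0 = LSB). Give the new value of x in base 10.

x = 0011111010000
bit 6 is currently 1; clear it via x & ~(1 << 6) = x & ~64
→ 0011110010000 = 1936

1936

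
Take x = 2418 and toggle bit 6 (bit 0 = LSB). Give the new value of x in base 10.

x = 100101110010
bit 6 is currently 1; toggle it via x ^ (1 << 6) = x ^ 64
→ 100100110010 = 2354

2354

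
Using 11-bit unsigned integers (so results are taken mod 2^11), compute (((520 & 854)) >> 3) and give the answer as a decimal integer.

64

520 = 01000001000
854 = 01101010110
→ & → 01000000000 = 512
→ >> 3 → 00001000000 = 64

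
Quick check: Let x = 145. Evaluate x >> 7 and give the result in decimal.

145 = 10010001
shift right by 7 → 00000001 = 1
(equivalently, floor(145 / 128))

1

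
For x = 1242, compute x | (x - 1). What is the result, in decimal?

1243

x = 10011011010 = 1242
x - 1 = 10011011001
OR    = 10011011011 = 1243
(x | (x - 1) sets all bits below the lowest set bit.)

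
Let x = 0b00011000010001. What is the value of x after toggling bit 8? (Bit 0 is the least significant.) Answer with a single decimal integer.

x = 00011000010001
bit 8 is currently 0; toggle it via x ^ (1 << 8) = x ^ 256
→ 00011100010001 = 1809

1809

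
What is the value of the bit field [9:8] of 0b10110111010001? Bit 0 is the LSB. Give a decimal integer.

1

v = 10110111010001
Shift right by 8: 101101
Mask low 2 bits: 01 = 1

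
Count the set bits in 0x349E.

0x349E = 11010010011110
Count the 1s: 1 + 1 + 1 + 1 + 1 + 1 + 1 + 1 = 8

8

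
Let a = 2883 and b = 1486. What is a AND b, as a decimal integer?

322

2883 = 101101000011
1486 = 010111001110
AND → 000101000010 = 322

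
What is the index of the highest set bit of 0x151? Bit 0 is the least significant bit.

8

0x151 = 101010001
The topmost 1 is at position 8 (since 2^8 = 256 ≤ 337 < 512).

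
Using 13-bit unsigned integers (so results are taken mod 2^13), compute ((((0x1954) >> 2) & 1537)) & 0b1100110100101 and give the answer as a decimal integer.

0x1954 = 1100101010100
→ >> 2 → 0011001010101 = 1621
1537 = 0011000000001
→ & → 0011000000001 = 1537
0b1100110100101 = 1100110100101
→ & → 0000000000001 = 1

1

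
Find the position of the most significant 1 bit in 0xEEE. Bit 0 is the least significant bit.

0xEEE = 111011101110
The topmost 1 is at position 11 (since 2^11 = 2048 ≤ 3822 < 4096).

11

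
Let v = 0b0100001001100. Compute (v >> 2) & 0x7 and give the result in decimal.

v = 0100001001100
Shift right by 2: 01000010011
Mask low 3 bits: 011 = 3

3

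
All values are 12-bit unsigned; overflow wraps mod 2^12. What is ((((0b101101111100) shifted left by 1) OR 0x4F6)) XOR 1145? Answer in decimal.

0b101101111100 = 101101111100
→ shifted left by 1 (mod 2^12) → 011011111000 = 1784
0x4F6 = 010011110110
→ OR → 011011111110 = 1790
1145 = 010001111001
→ XOR → 001010000111 = 647

647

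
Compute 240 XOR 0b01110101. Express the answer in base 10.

240 = 11110000
b = 01110101
XOR → 10000101 = 133

133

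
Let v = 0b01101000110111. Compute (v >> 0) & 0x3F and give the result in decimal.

v = 01101000110111
Shift right by 0: 01101000110111
Mask low 6 bits: 110111 = 55

55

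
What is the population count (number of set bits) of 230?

230 = 11100110
Count the 1s: 1 + 1 + 1 + 1 + 1 = 5

5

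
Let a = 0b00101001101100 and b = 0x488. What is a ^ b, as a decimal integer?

a = 101001101100
0x488 = 010010001000
XOR → 111011100100 = 3812

3812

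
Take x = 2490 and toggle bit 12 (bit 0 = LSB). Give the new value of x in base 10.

x = 0100110111010
bit 12 is currently 0; toggle it via x ^ (1 << 12) = x ^ 4096
→ 1100110111010 = 6586

6586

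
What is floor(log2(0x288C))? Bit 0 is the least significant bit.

13

0x288C = 10100010001100
The topmost 1 is at position 13 (since 2^13 = 8192 ≤ 10380 < 16384).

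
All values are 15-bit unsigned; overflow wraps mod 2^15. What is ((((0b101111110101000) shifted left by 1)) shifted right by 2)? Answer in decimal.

4052

0b101111110101000 = 101111110101000
→ shifted left by 1 (mod 2^15) → 011111101010000 = 16208
→ shifted right by 2 → 000111111010100 = 4052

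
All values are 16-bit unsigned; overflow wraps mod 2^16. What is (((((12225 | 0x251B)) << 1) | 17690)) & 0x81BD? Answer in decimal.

12225 = 0010111111000001
0x251B = 0010010100011011
→ | → 0010111111011011 = 12251
→ << 1 (mod 2^16) → 0101111110110110 = 24502
17690 = 0100010100011010
→ | → 0101111110111110 = 24510
0x81BD = 1000000110111101
→ & → 0000000110111100 = 444

444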